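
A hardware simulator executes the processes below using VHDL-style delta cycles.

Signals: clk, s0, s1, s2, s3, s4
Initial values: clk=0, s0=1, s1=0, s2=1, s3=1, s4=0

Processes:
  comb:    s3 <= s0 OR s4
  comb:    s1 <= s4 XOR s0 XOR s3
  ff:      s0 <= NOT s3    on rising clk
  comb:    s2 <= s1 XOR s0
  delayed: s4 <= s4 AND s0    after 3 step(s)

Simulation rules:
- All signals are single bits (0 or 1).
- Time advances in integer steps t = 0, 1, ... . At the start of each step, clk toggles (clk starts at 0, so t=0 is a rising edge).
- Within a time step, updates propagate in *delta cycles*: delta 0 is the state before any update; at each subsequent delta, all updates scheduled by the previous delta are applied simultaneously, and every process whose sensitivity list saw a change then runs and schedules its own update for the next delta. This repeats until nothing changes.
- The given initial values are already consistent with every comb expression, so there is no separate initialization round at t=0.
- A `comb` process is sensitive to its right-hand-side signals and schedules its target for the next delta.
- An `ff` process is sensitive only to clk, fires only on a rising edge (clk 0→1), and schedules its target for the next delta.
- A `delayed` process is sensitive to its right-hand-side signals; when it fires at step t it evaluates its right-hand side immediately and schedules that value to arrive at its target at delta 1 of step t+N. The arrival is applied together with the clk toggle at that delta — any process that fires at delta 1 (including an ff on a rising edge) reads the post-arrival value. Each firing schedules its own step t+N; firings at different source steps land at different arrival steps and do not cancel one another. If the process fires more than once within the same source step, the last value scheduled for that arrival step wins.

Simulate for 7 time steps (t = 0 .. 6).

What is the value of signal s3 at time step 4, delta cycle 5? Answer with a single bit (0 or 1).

[bits: s3,clk,s2,s1,s0,s4]
t=0: Δ0=101010 Δ1=111010 Δ2=111000 Δ3=010100 Δ4=011000 Δ5=010000 | 5Δ
t=1: Δ0=010000 Δ1=000000 | 1Δ
t=2: Δ0=000000 Δ1=010000 Δ2=010010 Δ3=111110 Δ4=110010 Δ5=111010 | 5Δ
t=3: Δ0=111010 Δ1=101010 | 1Δ
t=4: Δ0=101010 Δ1=111010 Δ2=111000 Δ3=010100 Δ4=011000 Δ5=010000 | 5Δ
t=5: Δ0=010000 Δ1=000000 | 1Δ
t=6: Δ0=000000 Δ1=010000 Δ2=010010 Δ3=111110 Δ4=110010 Δ5=111010 | 5Δ

0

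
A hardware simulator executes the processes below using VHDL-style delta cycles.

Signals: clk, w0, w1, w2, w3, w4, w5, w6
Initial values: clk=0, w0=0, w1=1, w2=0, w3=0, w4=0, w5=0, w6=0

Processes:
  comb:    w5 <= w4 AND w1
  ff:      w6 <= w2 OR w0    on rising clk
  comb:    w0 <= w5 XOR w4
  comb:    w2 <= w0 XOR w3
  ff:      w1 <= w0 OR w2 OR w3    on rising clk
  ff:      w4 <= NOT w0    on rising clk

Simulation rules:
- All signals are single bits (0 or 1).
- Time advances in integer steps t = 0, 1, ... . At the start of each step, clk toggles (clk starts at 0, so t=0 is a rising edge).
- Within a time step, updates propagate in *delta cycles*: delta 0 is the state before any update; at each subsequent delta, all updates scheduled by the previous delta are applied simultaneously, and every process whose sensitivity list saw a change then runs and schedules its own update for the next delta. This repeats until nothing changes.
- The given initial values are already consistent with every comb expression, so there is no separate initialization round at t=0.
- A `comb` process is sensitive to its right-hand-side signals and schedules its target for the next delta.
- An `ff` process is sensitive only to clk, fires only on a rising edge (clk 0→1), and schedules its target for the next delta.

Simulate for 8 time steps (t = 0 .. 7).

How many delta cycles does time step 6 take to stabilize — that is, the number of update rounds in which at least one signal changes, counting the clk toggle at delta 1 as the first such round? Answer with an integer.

[bits: w2,w3,w4,w0,clk,w5,w6,w1]
t=0: Δ0=00000001 Δ1=00001001 Δ2=00101000 Δ3=00111000 Δ4=10111000 | 4Δ
t=1: Δ0=10111000 Δ1=10110000 | 1Δ
t=2: Δ0=10110000 Δ1=10111000 Δ2=10011011 Δ3=10001011 Δ4=00001011 | 4Δ
t=3: Δ0=00001011 Δ1=00000011 | 1Δ
t=4: Δ0=00000011 Δ1=00001011 Δ2=00101000 Δ3=00111000 Δ4=10111000 | 4Δ
t=5: Δ0=10111000 Δ1=10110000 | 1Δ
t=6: Δ0=10110000 Δ1=10111000 Δ2=10011011 Δ3=10001011 Δ4=00001011 | 4Δ
t=7: Δ0=00001011 Δ1=00000011 | 1Δ

4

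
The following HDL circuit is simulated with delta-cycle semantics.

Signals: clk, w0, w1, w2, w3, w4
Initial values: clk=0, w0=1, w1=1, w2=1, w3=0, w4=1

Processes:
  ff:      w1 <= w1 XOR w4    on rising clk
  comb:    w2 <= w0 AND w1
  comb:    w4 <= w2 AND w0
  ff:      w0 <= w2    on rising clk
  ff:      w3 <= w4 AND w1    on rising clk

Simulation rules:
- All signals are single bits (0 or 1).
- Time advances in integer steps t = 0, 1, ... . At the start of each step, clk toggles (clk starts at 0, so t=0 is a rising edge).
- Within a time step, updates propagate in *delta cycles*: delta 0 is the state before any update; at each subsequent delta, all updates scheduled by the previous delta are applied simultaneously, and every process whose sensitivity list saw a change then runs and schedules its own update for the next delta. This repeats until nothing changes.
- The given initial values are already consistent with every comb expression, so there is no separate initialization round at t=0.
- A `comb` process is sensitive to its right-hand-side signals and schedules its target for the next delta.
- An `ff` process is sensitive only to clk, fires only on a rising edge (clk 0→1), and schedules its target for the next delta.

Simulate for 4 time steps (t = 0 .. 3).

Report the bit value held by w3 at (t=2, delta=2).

[bits: w0,w4,clk,w2,w3,w1]
t=0: Δ0=110101 Δ1=111101 Δ2=111110 Δ3=111010 Δ4=101010 | 4Δ
t=1: Δ0=101010 Δ1=100010 | 1Δ
t=2: Δ0=100010 Δ1=101010 Δ2=001000 | 2Δ
t=3: Δ0=001000 Δ1=000000 | 1Δ

0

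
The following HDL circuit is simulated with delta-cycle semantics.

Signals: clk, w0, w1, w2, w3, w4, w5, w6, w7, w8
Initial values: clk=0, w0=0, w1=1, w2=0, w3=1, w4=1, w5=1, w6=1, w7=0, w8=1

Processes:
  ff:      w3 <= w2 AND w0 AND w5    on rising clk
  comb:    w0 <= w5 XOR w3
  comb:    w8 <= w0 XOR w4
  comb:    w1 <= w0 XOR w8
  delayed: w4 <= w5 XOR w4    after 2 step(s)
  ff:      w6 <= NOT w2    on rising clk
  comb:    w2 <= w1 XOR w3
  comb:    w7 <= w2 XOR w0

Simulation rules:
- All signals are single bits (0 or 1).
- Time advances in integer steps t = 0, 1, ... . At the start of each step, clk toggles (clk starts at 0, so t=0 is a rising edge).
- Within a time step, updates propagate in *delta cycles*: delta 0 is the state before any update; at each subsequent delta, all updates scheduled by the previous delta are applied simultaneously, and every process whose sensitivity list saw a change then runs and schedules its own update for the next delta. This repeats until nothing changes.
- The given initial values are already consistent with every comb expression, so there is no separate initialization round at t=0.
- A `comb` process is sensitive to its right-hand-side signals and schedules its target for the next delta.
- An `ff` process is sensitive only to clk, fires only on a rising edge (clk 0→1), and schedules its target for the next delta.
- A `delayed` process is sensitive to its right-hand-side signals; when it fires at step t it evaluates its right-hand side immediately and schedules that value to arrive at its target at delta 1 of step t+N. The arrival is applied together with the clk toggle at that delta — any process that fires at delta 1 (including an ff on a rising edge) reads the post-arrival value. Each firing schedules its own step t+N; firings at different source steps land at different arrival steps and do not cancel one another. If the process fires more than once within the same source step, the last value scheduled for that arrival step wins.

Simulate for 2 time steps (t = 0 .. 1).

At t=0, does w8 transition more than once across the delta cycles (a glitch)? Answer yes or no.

[bits: w0,clk,w7,w1,w4,w8,w3,w5,w6,w2]
t=0: Δ0=0001111110 Δ1=0101111110 Δ2=0101110110 Δ3=1101110111 Δ4=1100100111 Δ5=1101100110 Δ6=1111100111 Δ7=1101100111 | 7Δ
t=1: Δ0=1101100111 Δ1=1001100111 | 1Δ

no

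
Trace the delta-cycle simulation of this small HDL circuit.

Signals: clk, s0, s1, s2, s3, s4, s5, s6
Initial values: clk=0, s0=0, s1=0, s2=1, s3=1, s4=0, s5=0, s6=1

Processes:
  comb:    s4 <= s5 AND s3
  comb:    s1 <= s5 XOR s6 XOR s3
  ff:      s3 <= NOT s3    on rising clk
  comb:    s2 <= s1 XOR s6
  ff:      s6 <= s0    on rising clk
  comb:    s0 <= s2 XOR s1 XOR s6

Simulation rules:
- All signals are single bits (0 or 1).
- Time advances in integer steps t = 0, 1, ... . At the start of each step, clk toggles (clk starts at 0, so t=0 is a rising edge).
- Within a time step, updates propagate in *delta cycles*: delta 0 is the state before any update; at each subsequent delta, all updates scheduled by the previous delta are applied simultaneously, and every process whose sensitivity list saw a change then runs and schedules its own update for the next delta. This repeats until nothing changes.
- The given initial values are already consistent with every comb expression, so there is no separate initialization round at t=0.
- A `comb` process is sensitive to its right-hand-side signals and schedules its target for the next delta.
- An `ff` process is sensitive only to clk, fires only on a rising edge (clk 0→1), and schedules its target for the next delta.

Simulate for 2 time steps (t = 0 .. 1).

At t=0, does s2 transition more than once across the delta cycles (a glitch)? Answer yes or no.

no

t=0 Δ0: clk=0 s6=1 s1=0 s5=0 s2=1 s3=1 s4=0 s0=0
  Δ1: clk:0→1
  Δ2: s6:1→0, s3:1→0
  Δ3: s2:1→0, s0:0→1
  Δ4: s0:1→0
  (4Δ to stable)
t=1 Δ0: clk=1 s6=0 s1=0 s5=0 s2=0 s3=0 s4=0 s0=0
  Δ1: clk:1→0
  (1Δ to stable)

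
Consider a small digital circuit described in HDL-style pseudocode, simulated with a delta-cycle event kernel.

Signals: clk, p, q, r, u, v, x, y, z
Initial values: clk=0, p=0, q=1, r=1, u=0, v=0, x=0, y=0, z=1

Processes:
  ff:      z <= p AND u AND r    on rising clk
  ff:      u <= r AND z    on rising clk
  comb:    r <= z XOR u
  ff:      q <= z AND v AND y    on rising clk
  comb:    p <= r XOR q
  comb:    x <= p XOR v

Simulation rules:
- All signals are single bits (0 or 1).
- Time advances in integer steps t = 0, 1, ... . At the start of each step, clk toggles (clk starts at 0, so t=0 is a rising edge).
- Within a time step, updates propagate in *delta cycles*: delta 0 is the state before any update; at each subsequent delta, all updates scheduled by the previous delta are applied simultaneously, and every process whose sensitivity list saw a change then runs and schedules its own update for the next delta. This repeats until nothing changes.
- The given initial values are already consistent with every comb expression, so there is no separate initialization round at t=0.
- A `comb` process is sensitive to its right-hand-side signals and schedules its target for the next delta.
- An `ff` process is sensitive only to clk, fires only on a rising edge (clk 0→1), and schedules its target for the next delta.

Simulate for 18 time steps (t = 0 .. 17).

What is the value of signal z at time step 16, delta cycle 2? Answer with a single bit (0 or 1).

t=0 Δ0: z=1 v=0 u=0 y=0 clk=0 r=1 q=1 p=0 x=0
  Δ1: clk:0→1
  Δ2: z:1→0, u:0→1, q:1→0
  Δ3: p:0→1
  Δ4: x:0→1
  (4Δ to stable)
t=1 Δ0: z=0 v=0 u=1 y=0 clk=1 r=1 q=0 p=1 x=1
  Δ1: clk:1→0
  (1Δ to stable)
t=2 Δ0: z=0 v=0 u=1 y=0 clk=0 r=1 q=0 p=1 x=1
  Δ1: clk:0→1
  Δ2: z:0→1, u:1→0
  (2Δ to stable)
t=3 Δ0: z=1 v=0 u=0 y=0 clk=1 r=1 q=0 p=1 x=1
  Δ1: clk:1→0
  (1Δ to stable)
t=4 Δ0: z=1 v=0 u=0 y=0 clk=0 r=1 q=0 p=1 x=1
  Δ1: clk:0→1
  Δ2: z:1→0, u:0→1
  (2Δ to stable)
t=5 Δ0: z=0 v=0 u=1 y=0 clk=1 r=1 q=0 p=1 x=1
  Δ1: clk:1→0
  (1Δ to stable)
t=6 Δ0: z=0 v=0 u=1 y=0 clk=0 r=1 q=0 p=1 x=1
  Δ1: clk:0→1
  Δ2: z:0→1, u:1→0
  (2Δ to stable)
t=7 Δ0: z=1 v=0 u=0 y=0 clk=1 r=1 q=0 p=1 x=1
  Δ1: clk:1→0
  (1Δ to stable)
t=8 Δ0: z=1 v=0 u=0 y=0 clk=0 r=1 q=0 p=1 x=1
  Δ1: clk:0→1
  Δ2: z:1→0, u:0→1
  (2Δ to stable)
t=9 Δ0: z=0 v=0 u=1 y=0 clk=1 r=1 q=0 p=1 x=1
  Δ1: clk:1→0
  (1Δ to stable)
t=10 Δ0: z=0 v=0 u=1 y=0 clk=0 r=1 q=0 p=1 x=1
  Δ1: clk:0→1
  Δ2: z:0→1, u:1→0
  (2Δ to stable)
t=11 Δ0: z=1 v=0 u=0 y=0 clk=1 r=1 q=0 p=1 x=1
  Δ1: clk:1→0
  (1Δ to stable)
t=12 Δ0: z=1 v=0 u=0 y=0 clk=0 r=1 q=0 p=1 x=1
  Δ1: clk:0→1
  Δ2: z:1→0, u:0→1
  (2Δ to stable)
t=13 Δ0: z=0 v=0 u=1 y=0 clk=1 r=1 q=0 p=1 x=1
  Δ1: clk:1→0
  (1Δ to stable)
t=14 Δ0: z=0 v=0 u=1 y=0 clk=0 r=1 q=0 p=1 x=1
  Δ1: clk:0→1
  Δ2: z:0→1, u:1→0
  (2Δ to stable)
t=15 Δ0: z=1 v=0 u=0 y=0 clk=1 r=1 q=0 p=1 x=1
  Δ1: clk:1→0
  (1Δ to stable)
t=16 Δ0: z=1 v=0 u=0 y=0 clk=0 r=1 q=0 p=1 x=1
  Δ1: clk:0→1
  Δ2: z:1→0, u:0→1
  (2Δ to stable)
t=17 Δ0: z=0 v=0 u=1 y=0 clk=1 r=1 q=0 p=1 x=1
  Δ1: clk:1→0
  (1Δ to stable)

0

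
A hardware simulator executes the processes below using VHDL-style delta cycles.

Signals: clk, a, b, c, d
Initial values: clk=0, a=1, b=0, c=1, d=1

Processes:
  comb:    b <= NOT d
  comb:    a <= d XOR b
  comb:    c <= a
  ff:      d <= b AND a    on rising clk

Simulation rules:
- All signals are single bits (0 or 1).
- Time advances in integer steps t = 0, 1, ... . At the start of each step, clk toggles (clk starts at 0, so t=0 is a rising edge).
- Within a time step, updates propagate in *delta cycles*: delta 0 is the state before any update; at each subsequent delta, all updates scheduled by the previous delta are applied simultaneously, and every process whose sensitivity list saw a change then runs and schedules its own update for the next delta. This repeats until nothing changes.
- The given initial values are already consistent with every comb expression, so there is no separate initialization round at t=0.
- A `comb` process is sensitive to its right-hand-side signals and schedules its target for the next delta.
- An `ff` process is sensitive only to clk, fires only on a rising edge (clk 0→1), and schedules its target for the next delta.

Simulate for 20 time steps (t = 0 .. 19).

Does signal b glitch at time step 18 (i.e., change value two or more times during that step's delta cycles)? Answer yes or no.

no

t=0 Δ0: c=1 b=0 d=1 a=1 clk=0
  Δ1: clk:0→1
  Δ2: d:1→0
  Δ3: b:0→1, a:1→0
  Δ4: c:1→0, a:0→1
  Δ5: c:0→1
  (5Δ to stable)
t=1 Δ0: c=1 b=1 d=0 a=1 clk=1
  Δ1: clk:1→0
  (1Δ to stable)
t=2 Δ0: c=1 b=1 d=0 a=1 clk=0
  Δ1: clk:0→1
  Δ2: d:0→1
  Δ3: b:1→0, a:1→0
  Δ4: c:1→0, a:0→1
  Δ5: c:0→1
  (5Δ to stable)
t=3 Δ0: c=1 b=0 d=1 a=1 clk=1
  Δ1: clk:1→0
  (1Δ to stable)
t=4 Δ0: c=1 b=0 d=1 a=1 clk=0
  Δ1: clk:0→1
  Δ2: d:1→0
  Δ3: b:0→1, a:1→0
  Δ4: c:1→0, a:0→1
  Δ5: c:0→1
  (5Δ to stable)
t=5 Δ0: c=1 b=1 d=0 a=1 clk=1
  Δ1: clk:1→0
  (1Δ to stable)
t=6 Δ0: c=1 b=1 d=0 a=1 clk=0
  Δ1: clk:0→1
  Δ2: d:0→1
  Δ3: b:1→0, a:1→0
  Δ4: c:1→0, a:0→1
  Δ5: c:0→1
  (5Δ to stable)
t=7 Δ0: c=1 b=0 d=1 a=1 clk=1
  Δ1: clk:1→0
  (1Δ to stable)
t=8 Δ0: c=1 b=0 d=1 a=1 clk=0
  Δ1: clk:0→1
  Δ2: d:1→0
  Δ3: b:0→1, a:1→0
  Δ4: c:1→0, a:0→1
  Δ5: c:0→1
  (5Δ to stable)
t=9 Δ0: c=1 b=1 d=0 a=1 clk=1
  Δ1: clk:1→0
  (1Δ to stable)
t=10 Δ0: c=1 b=1 d=0 a=1 clk=0
  Δ1: clk:0→1
  Δ2: d:0→1
  Δ3: b:1→0, a:1→0
  Δ4: c:1→0, a:0→1
  Δ5: c:0→1
  (5Δ to stable)
t=11 Δ0: c=1 b=0 d=1 a=1 clk=1
  Δ1: clk:1→0
  (1Δ to stable)
t=12 Δ0: c=1 b=0 d=1 a=1 clk=0
  Δ1: clk:0→1
  Δ2: d:1→0
  Δ3: b:0→1, a:1→0
  Δ4: c:1→0, a:0→1
  Δ5: c:0→1
  (5Δ to stable)
t=13 Δ0: c=1 b=1 d=0 a=1 clk=1
  Δ1: clk:1→0
  (1Δ to stable)
t=14 Δ0: c=1 b=1 d=0 a=1 clk=0
  Δ1: clk:0→1
  Δ2: d:0→1
  Δ3: b:1→0, a:1→0
  Δ4: c:1→0, a:0→1
  Δ5: c:0→1
  (5Δ to stable)
t=15 Δ0: c=1 b=0 d=1 a=1 clk=1
  Δ1: clk:1→0
  (1Δ to stable)
t=16 Δ0: c=1 b=0 d=1 a=1 clk=0
  Δ1: clk:0→1
  Δ2: d:1→0
  Δ3: b:0→1, a:1→0
  Δ4: c:1→0, a:0→1
  Δ5: c:0→1
  (5Δ to stable)
t=17 Δ0: c=1 b=1 d=0 a=1 clk=1
  Δ1: clk:1→0
  (1Δ to stable)
t=18 Δ0: c=1 b=1 d=0 a=1 clk=0
  Δ1: clk:0→1
  Δ2: d:0→1
  Δ3: b:1→0, a:1→0
  Δ4: c:1→0, a:0→1
  Δ5: c:0→1
  (5Δ to stable)
t=19 Δ0: c=1 b=0 d=1 a=1 clk=1
  Δ1: clk:1→0
  (1Δ to stable)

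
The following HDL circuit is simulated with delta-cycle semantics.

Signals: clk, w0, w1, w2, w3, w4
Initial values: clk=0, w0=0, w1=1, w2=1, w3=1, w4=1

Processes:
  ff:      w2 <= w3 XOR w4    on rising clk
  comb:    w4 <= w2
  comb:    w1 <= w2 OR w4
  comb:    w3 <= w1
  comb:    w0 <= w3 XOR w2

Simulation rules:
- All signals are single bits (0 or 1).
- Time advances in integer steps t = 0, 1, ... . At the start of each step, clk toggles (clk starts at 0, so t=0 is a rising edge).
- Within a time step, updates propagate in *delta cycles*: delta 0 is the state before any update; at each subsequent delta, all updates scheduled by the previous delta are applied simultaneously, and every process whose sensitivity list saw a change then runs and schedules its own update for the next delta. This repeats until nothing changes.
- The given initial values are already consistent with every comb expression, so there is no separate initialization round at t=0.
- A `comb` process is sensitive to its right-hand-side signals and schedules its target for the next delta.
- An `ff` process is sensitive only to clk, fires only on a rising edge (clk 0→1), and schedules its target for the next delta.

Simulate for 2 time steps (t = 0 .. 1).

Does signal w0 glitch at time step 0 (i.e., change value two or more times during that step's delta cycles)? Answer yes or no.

yes

[bits: w1,w4,w0,w3,clk,w2]
t=0: Δ0=110101 Δ1=110111 Δ2=110110 Δ3=101110 Δ4=001110 Δ5=001010 Δ6=000010 | 6Δ
t=1: Δ0=000010 Δ1=000000 | 1Δ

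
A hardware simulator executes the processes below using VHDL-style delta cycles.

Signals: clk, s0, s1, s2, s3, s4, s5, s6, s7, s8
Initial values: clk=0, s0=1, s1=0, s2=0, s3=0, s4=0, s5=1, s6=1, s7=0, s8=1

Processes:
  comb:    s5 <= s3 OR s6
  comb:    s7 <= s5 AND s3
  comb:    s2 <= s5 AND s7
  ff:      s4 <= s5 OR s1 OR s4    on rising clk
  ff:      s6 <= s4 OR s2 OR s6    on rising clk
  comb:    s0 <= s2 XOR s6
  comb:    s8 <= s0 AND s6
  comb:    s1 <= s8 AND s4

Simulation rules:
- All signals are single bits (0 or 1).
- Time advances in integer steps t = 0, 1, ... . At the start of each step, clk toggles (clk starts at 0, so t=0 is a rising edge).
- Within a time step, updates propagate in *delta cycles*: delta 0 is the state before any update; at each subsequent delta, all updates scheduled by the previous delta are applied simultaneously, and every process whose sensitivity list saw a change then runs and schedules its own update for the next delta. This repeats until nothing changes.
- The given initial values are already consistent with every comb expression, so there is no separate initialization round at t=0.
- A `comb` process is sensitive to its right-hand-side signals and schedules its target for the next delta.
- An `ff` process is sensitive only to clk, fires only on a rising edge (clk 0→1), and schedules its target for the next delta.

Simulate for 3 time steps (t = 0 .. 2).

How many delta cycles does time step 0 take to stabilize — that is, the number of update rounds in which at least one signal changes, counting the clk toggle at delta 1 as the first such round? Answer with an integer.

3

t0.Δ0 s1=0 s3=0 s0=1 s8=1 s5=1 clk=0 s2=0 s7=0 s4=0 s6=1
t0.Δ1 s1=0 s3=0 s0=1 s8=1 s5=1 clk=1 s2=0 s7=0 s4=0 s6=1
t0.Δ2 s1=0 s3=0 s0=1 s8=1 s5=1 clk=1 s2=0 s7=0 s4=1 s6=1
t0.Δ3 s1=1 s3=0 s0=1 s8=1 s5=1 clk=1 s2=0 s7=0 s4=1 s6=1
t1.Δ0 s1=1 s3=0 s0=1 s8=1 s5=1 clk=1 s2=0 s7=0 s4=1 s6=1
t1.Δ1 s1=1 s3=0 s0=1 s8=1 s5=1 clk=0 s2=0 s7=0 s4=1 s6=1
t2.Δ0 s1=1 s3=0 s0=1 s8=1 s5=1 clk=0 s2=0 s7=0 s4=1 s6=1
t2.Δ1 s1=1 s3=0 s0=1 s8=1 s5=1 clk=1 s2=0 s7=0 s4=1 s6=1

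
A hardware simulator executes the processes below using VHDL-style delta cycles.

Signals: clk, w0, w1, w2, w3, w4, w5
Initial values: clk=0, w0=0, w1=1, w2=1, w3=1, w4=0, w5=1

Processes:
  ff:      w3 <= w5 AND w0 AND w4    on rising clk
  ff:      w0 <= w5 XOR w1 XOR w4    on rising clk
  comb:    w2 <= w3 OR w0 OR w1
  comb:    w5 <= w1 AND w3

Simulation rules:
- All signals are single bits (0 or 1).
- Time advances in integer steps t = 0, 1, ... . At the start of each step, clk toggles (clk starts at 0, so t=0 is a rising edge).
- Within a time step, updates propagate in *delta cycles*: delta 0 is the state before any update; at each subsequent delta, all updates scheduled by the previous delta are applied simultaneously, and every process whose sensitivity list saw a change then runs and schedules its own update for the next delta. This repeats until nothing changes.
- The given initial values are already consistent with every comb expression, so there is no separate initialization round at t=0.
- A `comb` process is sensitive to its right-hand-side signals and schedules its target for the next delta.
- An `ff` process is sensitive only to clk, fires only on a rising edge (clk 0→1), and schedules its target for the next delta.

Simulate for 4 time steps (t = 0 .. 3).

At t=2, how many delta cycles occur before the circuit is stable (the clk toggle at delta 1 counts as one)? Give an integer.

2

t=0 Δ0: w5=1 clk=0 w3=1 w2=1 w0=0 w1=1 w4=0
  Δ1: clk:0→1
  Δ2: w3:1→0
  Δ3: w5:1→0
  (3Δ to stable)
t=1 Δ0: w5=0 clk=1 w3=0 w2=1 w0=0 w1=1 w4=0
  Δ1: clk:1→0
  (1Δ to stable)
t=2 Δ0: w5=0 clk=0 w3=0 w2=1 w0=0 w1=1 w4=0
  Δ1: clk:0→1
  Δ2: w0:0→1
  (2Δ to stable)
t=3 Δ0: w5=0 clk=1 w3=0 w2=1 w0=1 w1=1 w4=0
  Δ1: clk:1→0
  (1Δ to stable)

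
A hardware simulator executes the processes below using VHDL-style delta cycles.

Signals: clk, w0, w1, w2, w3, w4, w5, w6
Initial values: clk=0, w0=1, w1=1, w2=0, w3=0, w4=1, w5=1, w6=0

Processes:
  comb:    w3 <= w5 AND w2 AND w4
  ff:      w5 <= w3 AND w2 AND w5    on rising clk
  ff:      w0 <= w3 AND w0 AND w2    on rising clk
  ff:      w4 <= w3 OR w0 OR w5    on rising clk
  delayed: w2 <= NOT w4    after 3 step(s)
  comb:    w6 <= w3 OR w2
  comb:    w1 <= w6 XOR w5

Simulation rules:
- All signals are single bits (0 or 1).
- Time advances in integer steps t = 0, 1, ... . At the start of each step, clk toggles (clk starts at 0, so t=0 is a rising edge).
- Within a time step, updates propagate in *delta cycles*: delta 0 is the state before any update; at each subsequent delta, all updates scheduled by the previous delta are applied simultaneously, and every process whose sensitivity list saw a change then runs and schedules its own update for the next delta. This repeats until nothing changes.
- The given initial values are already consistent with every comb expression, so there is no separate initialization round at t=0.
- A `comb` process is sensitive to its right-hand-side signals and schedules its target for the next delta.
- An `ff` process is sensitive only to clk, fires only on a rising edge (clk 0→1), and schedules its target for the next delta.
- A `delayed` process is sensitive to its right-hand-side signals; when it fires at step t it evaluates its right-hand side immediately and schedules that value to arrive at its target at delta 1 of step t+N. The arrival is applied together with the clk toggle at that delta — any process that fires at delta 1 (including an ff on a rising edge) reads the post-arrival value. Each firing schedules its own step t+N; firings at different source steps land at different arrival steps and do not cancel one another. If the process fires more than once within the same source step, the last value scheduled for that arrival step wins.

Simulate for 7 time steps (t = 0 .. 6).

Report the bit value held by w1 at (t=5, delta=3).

t=0 Δ0: w4=1 w1=1 w3=0 w2=0 clk=0 w6=0 w0=1 w5=1
  Δ1: clk:0→1
  Δ2: w0:1→0, w5:1→0
  Δ3: w1:1→0
  (3Δ to stable)
t=1 Δ0: w4=1 w1=0 w3=0 w2=0 clk=1 w6=0 w0=0 w5=0
  Δ1: clk:1→0
  (1Δ to stable)
t=2 Δ0: w4=1 w1=0 w3=0 w2=0 clk=0 w6=0 w0=0 w5=0
  Δ1: clk:0→1
  Δ2: w4:1→0
  (2Δ to stable)
t=3 Δ0: w4=0 w1=0 w3=0 w2=0 clk=1 w6=0 w0=0 w5=0
  Δ1: clk:1→0
  (1Δ to stable)
t=4 Δ0: w4=0 w1=0 w3=0 w2=0 clk=0 w6=0 w0=0 w5=0
  Δ1: clk:0→1
  (1Δ to stable)
t=5 Δ0: w4=0 w1=0 w3=0 w2=0 clk=1 w6=0 w0=0 w5=0
  Δ1: w2:0→1, clk:1→0
  Δ2: w6:0→1
  Δ3: w1:0→1
  (3Δ to stable)
t=6 Δ0: w4=0 w1=1 w3=0 w2=1 clk=0 w6=1 w0=0 w5=0
  Δ1: clk:0→1
  (1Δ to stable)

1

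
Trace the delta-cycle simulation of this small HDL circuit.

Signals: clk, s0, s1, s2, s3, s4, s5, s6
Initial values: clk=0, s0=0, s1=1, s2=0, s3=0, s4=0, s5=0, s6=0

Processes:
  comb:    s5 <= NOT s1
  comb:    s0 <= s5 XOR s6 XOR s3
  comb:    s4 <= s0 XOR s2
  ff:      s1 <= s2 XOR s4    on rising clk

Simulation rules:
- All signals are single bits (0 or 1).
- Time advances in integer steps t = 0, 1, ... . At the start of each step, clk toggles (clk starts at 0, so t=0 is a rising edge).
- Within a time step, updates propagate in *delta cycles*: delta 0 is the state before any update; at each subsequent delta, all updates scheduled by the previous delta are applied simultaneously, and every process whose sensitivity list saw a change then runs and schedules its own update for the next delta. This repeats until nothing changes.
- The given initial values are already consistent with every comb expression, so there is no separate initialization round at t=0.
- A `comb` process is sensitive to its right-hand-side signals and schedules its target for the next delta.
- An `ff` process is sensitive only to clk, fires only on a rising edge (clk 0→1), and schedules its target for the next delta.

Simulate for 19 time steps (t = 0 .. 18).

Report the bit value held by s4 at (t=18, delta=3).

t0.Δ0 s5=0 s3=0 s6=0 clk=0 s2=0 s1=1 s0=0 s4=0
t0.Δ1 s5=0 s3=0 s6=0 clk=1 s2=0 s1=1 s0=0 s4=0
t0.Δ2 s5=0 s3=0 s6=0 clk=1 s2=0 s1=0 s0=0 s4=0
t0.Δ3 s5=1 s3=0 s6=0 clk=1 s2=0 s1=0 s0=0 s4=0
t0.Δ4 s5=1 s3=0 s6=0 clk=1 s2=0 s1=0 s0=1 s4=0
t0.Δ5 s5=1 s3=0 s6=0 clk=1 s2=0 s1=0 s0=1 s4=1
t1.Δ0 s5=1 s3=0 s6=0 clk=1 s2=0 s1=0 s0=1 s4=1
t1.Δ1 s5=1 s3=0 s6=0 clk=0 s2=0 s1=0 s0=1 s4=1
t2.Δ0 s5=1 s3=0 s6=0 clk=0 s2=0 s1=0 s0=1 s4=1
t2.Δ1 s5=1 s3=0 s6=0 clk=1 s2=0 s1=0 s0=1 s4=1
t2.Δ2 s5=1 s3=0 s6=0 clk=1 s2=0 s1=1 s0=1 s4=1
t2.Δ3 s5=0 s3=0 s6=0 clk=1 s2=0 s1=1 s0=1 s4=1
t2.Δ4 s5=0 s3=0 s6=0 clk=1 s2=0 s1=1 s0=0 s4=1
t2.Δ5 s5=0 s3=0 s6=0 clk=1 s2=0 s1=1 s0=0 s4=0
t3.Δ0 s5=0 s3=0 s6=0 clk=1 s2=0 s1=1 s0=0 s4=0
t3.Δ1 s5=0 s3=0 s6=0 clk=0 s2=0 s1=1 s0=0 s4=0
t4.Δ0 s5=0 s3=0 s6=0 clk=0 s2=0 s1=1 s0=0 s4=0
t4.Δ1 s5=0 s3=0 s6=0 clk=1 s2=0 s1=1 s0=0 s4=0
t4.Δ2 s5=0 s3=0 s6=0 clk=1 s2=0 s1=0 s0=0 s4=0
t4.Δ3 s5=1 s3=0 s6=0 clk=1 s2=0 s1=0 s0=0 s4=0
t4.Δ4 s5=1 s3=0 s6=0 clk=1 s2=0 s1=0 s0=1 s4=0
t4.Δ5 s5=1 s3=0 s6=0 clk=1 s2=0 s1=0 s0=1 s4=1
t5.Δ0 s5=1 s3=0 s6=0 clk=1 s2=0 s1=0 s0=1 s4=1
t5.Δ1 s5=1 s3=0 s6=0 clk=0 s2=0 s1=0 s0=1 s4=1
t6.Δ0 s5=1 s3=0 s6=0 clk=0 s2=0 s1=0 s0=1 s4=1
t6.Δ1 s5=1 s3=0 s6=0 clk=1 s2=0 s1=0 s0=1 s4=1
t6.Δ2 s5=1 s3=0 s6=0 clk=1 s2=0 s1=1 s0=1 s4=1
t6.Δ3 s5=0 s3=0 s6=0 clk=1 s2=0 s1=1 s0=1 s4=1
t6.Δ4 s5=0 s3=0 s6=0 clk=1 s2=0 s1=1 s0=0 s4=1
t6.Δ5 s5=0 s3=0 s6=0 clk=1 s2=0 s1=1 s0=0 s4=0
t7.Δ0 s5=0 s3=0 s6=0 clk=1 s2=0 s1=1 s0=0 s4=0
t7.Δ1 s5=0 s3=0 s6=0 clk=0 s2=0 s1=1 s0=0 s4=0
t8.Δ0 s5=0 s3=0 s6=0 clk=0 s2=0 s1=1 s0=0 s4=0
t8.Δ1 s5=0 s3=0 s6=0 clk=1 s2=0 s1=1 s0=0 s4=0
t8.Δ2 s5=0 s3=0 s6=0 clk=1 s2=0 s1=0 s0=0 s4=0
t8.Δ3 s5=1 s3=0 s6=0 clk=1 s2=0 s1=0 s0=0 s4=0
t8.Δ4 s5=1 s3=0 s6=0 clk=1 s2=0 s1=0 s0=1 s4=0
t8.Δ5 s5=1 s3=0 s6=0 clk=1 s2=0 s1=0 s0=1 s4=1
t9.Δ0 s5=1 s3=0 s6=0 clk=1 s2=0 s1=0 s0=1 s4=1
t9.Δ1 s5=1 s3=0 s6=0 clk=0 s2=0 s1=0 s0=1 s4=1
t10.Δ0 s5=1 s3=0 s6=0 clk=0 s2=0 s1=0 s0=1 s4=1
t10.Δ1 s5=1 s3=0 s6=0 clk=1 s2=0 s1=0 s0=1 s4=1
t10.Δ2 s5=1 s3=0 s6=0 clk=1 s2=0 s1=1 s0=1 s4=1
t10.Δ3 s5=0 s3=0 s6=0 clk=1 s2=0 s1=1 s0=1 s4=1
t10.Δ4 s5=0 s3=0 s6=0 clk=1 s2=0 s1=1 s0=0 s4=1
t10.Δ5 s5=0 s3=0 s6=0 clk=1 s2=0 s1=1 s0=0 s4=0
t11.Δ0 s5=0 s3=0 s6=0 clk=1 s2=0 s1=1 s0=0 s4=0
t11.Δ1 s5=0 s3=0 s6=0 clk=0 s2=0 s1=1 s0=0 s4=0
t12.Δ0 s5=0 s3=0 s6=0 clk=0 s2=0 s1=1 s0=0 s4=0
t12.Δ1 s5=0 s3=0 s6=0 clk=1 s2=0 s1=1 s0=0 s4=0
t12.Δ2 s5=0 s3=0 s6=0 clk=1 s2=0 s1=0 s0=0 s4=0
t12.Δ3 s5=1 s3=0 s6=0 clk=1 s2=0 s1=0 s0=0 s4=0
t12.Δ4 s5=1 s3=0 s6=0 clk=1 s2=0 s1=0 s0=1 s4=0
t12.Δ5 s5=1 s3=0 s6=0 clk=1 s2=0 s1=0 s0=1 s4=1
t13.Δ0 s5=1 s3=0 s6=0 clk=1 s2=0 s1=0 s0=1 s4=1
t13.Δ1 s5=1 s3=0 s6=0 clk=0 s2=0 s1=0 s0=1 s4=1
t14.Δ0 s5=1 s3=0 s6=0 clk=0 s2=0 s1=0 s0=1 s4=1
t14.Δ1 s5=1 s3=0 s6=0 clk=1 s2=0 s1=0 s0=1 s4=1
t14.Δ2 s5=1 s3=0 s6=0 clk=1 s2=0 s1=1 s0=1 s4=1
t14.Δ3 s5=0 s3=0 s6=0 clk=1 s2=0 s1=1 s0=1 s4=1
t14.Δ4 s5=0 s3=0 s6=0 clk=1 s2=0 s1=1 s0=0 s4=1
t14.Δ5 s5=0 s3=0 s6=0 clk=1 s2=0 s1=1 s0=0 s4=0
t15.Δ0 s5=0 s3=0 s6=0 clk=1 s2=0 s1=1 s0=0 s4=0
t15.Δ1 s5=0 s3=0 s6=0 clk=0 s2=0 s1=1 s0=0 s4=0
t16.Δ0 s5=0 s3=0 s6=0 clk=0 s2=0 s1=1 s0=0 s4=0
t16.Δ1 s5=0 s3=0 s6=0 clk=1 s2=0 s1=1 s0=0 s4=0
t16.Δ2 s5=0 s3=0 s6=0 clk=1 s2=0 s1=0 s0=0 s4=0
t16.Δ3 s5=1 s3=0 s6=0 clk=1 s2=0 s1=0 s0=0 s4=0
t16.Δ4 s5=1 s3=0 s6=0 clk=1 s2=0 s1=0 s0=1 s4=0
t16.Δ5 s5=1 s3=0 s6=0 clk=1 s2=0 s1=0 s0=1 s4=1
t17.Δ0 s5=1 s3=0 s6=0 clk=1 s2=0 s1=0 s0=1 s4=1
t17.Δ1 s5=1 s3=0 s6=0 clk=0 s2=0 s1=0 s0=1 s4=1
t18.Δ0 s5=1 s3=0 s6=0 clk=0 s2=0 s1=0 s0=1 s4=1
t18.Δ1 s5=1 s3=0 s6=0 clk=1 s2=0 s1=0 s0=1 s4=1
t18.Δ2 s5=1 s3=0 s6=0 clk=1 s2=0 s1=1 s0=1 s4=1
t18.Δ3 s5=0 s3=0 s6=0 clk=1 s2=0 s1=1 s0=1 s4=1
t18.Δ4 s5=0 s3=0 s6=0 clk=1 s2=0 s1=1 s0=0 s4=1
t18.Δ5 s5=0 s3=0 s6=0 clk=1 s2=0 s1=1 s0=0 s4=0

1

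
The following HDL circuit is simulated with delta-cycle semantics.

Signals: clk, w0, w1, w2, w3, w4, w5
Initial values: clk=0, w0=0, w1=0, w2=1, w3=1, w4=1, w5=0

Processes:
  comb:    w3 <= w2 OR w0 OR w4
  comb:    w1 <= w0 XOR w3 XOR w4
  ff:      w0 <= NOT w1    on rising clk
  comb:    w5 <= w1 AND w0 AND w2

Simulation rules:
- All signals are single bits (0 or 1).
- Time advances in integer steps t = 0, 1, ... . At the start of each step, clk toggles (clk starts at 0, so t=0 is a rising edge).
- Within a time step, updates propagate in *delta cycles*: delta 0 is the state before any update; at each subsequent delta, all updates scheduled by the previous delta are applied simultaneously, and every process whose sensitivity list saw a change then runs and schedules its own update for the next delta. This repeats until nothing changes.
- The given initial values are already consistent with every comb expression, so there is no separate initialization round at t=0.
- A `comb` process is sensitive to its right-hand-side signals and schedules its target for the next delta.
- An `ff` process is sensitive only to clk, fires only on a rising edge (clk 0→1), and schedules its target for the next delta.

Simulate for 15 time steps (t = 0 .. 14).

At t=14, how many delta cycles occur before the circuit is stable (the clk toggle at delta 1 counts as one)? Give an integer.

3

t=0 Δ0: w1=0 clk=0 w3=1 w0=0 w5=0 w4=1 w2=1
  Δ1: clk:0→1
  Δ2: w0:0→1
  Δ3: w1:0→1
  Δ4: w5:0→1
  (4Δ to stable)
t=1 Δ0: w1=1 clk=1 w3=1 w0=1 w5=1 w4=1 w2=1
  Δ1: clk:1→0
  (1Δ to stable)
t=2 Δ0: w1=1 clk=0 w3=1 w0=1 w5=1 w4=1 w2=1
  Δ1: clk:0→1
  Δ2: w0:1→0
  Δ3: w1:1→0, w5:1→0
  (3Δ to stable)
t=3 Δ0: w1=0 clk=1 w3=1 w0=0 w5=0 w4=1 w2=1
  Δ1: clk:1→0
  (1Δ to stable)
t=4 Δ0: w1=0 clk=0 w3=1 w0=0 w5=0 w4=1 w2=1
  Δ1: clk:0→1
  Δ2: w0:0→1
  Δ3: w1:0→1
  Δ4: w5:0→1
  (4Δ to stable)
t=5 Δ0: w1=1 clk=1 w3=1 w0=1 w5=1 w4=1 w2=1
  Δ1: clk:1→0
  (1Δ to stable)
t=6 Δ0: w1=1 clk=0 w3=1 w0=1 w5=1 w4=1 w2=1
  Δ1: clk:0→1
  Δ2: w0:1→0
  Δ3: w1:1→0, w5:1→0
  (3Δ to stable)
t=7 Δ0: w1=0 clk=1 w3=1 w0=0 w5=0 w4=1 w2=1
  Δ1: clk:1→0
  (1Δ to stable)
t=8 Δ0: w1=0 clk=0 w3=1 w0=0 w5=0 w4=1 w2=1
  Δ1: clk:0→1
  Δ2: w0:0→1
  Δ3: w1:0→1
  Δ4: w5:0→1
  (4Δ to stable)
t=9 Δ0: w1=1 clk=1 w3=1 w0=1 w5=1 w4=1 w2=1
  Δ1: clk:1→0
  (1Δ to stable)
t=10 Δ0: w1=1 clk=0 w3=1 w0=1 w5=1 w4=1 w2=1
  Δ1: clk:0→1
  Δ2: w0:1→0
  Δ3: w1:1→0, w5:1→0
  (3Δ to stable)
t=11 Δ0: w1=0 clk=1 w3=1 w0=0 w5=0 w4=1 w2=1
  Δ1: clk:1→0
  (1Δ to stable)
t=12 Δ0: w1=0 clk=0 w3=1 w0=0 w5=0 w4=1 w2=1
  Δ1: clk:0→1
  Δ2: w0:0→1
  Δ3: w1:0→1
  Δ4: w5:0→1
  (4Δ to stable)
t=13 Δ0: w1=1 clk=1 w3=1 w0=1 w5=1 w4=1 w2=1
  Δ1: clk:1→0
  (1Δ to stable)
t=14 Δ0: w1=1 clk=0 w3=1 w0=1 w5=1 w4=1 w2=1
  Δ1: clk:0→1
  Δ2: w0:1→0
  Δ3: w1:1→0, w5:1→0
  (3Δ to stable)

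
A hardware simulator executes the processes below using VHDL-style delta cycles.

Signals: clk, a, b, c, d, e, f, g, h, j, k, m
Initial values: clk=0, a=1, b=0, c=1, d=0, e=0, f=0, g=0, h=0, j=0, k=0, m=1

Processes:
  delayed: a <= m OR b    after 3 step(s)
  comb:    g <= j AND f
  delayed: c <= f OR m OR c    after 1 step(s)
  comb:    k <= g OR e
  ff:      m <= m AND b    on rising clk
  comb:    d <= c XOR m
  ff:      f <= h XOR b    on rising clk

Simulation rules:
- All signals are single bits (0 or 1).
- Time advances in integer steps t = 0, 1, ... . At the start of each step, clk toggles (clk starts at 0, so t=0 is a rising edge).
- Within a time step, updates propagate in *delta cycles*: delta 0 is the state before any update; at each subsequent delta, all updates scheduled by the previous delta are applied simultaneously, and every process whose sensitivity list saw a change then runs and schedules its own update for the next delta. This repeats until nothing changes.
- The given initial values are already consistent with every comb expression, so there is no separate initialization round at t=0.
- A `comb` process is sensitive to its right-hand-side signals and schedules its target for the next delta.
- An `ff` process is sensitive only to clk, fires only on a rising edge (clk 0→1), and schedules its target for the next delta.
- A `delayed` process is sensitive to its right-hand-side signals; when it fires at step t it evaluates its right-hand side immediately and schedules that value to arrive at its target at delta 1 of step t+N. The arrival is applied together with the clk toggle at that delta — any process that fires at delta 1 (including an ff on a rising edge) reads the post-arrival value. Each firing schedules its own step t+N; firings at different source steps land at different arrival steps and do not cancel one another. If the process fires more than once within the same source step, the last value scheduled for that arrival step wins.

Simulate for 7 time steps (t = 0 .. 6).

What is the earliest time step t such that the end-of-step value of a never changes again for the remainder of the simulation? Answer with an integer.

t=0 Δ0: d=0 m=1 e=0 a=1 h=0 c=1 j=0 k=0 g=0 f=0 b=0 clk=0
  Δ1: clk:0→1
  Δ2: m:1→0
  Δ3: d:0→1
  (3Δ to stable)
t=1 Δ0: d=1 m=0 e=0 a=1 h=0 c=1 j=0 k=0 g=0 f=0 b=0 clk=1
  Δ1: clk:1→0
  (1Δ to stable)
t=2 Δ0: d=1 m=0 e=0 a=1 h=0 c=1 j=0 k=0 g=0 f=0 b=0 clk=0
  Δ1: clk:0→1
  (1Δ to stable)
t=3 Δ0: d=1 m=0 e=0 a=1 h=0 c=1 j=0 k=0 g=0 f=0 b=0 clk=1
  Δ1: a:1→0, clk:1→0
  (1Δ to stable)
t=4 Δ0: d=1 m=0 e=0 a=0 h=0 c=1 j=0 k=0 g=0 f=0 b=0 clk=0
  Δ1: clk:0→1
  (1Δ to stable)
t=5 Δ0: d=1 m=0 e=0 a=0 h=0 c=1 j=0 k=0 g=0 f=0 b=0 clk=1
  Δ1: clk:1→0
  (1Δ to stable)
t=6 Δ0: d=1 m=0 e=0 a=0 h=0 c=1 j=0 k=0 g=0 f=0 b=0 clk=0
  Δ1: clk:0→1
  (1Δ to stable)

3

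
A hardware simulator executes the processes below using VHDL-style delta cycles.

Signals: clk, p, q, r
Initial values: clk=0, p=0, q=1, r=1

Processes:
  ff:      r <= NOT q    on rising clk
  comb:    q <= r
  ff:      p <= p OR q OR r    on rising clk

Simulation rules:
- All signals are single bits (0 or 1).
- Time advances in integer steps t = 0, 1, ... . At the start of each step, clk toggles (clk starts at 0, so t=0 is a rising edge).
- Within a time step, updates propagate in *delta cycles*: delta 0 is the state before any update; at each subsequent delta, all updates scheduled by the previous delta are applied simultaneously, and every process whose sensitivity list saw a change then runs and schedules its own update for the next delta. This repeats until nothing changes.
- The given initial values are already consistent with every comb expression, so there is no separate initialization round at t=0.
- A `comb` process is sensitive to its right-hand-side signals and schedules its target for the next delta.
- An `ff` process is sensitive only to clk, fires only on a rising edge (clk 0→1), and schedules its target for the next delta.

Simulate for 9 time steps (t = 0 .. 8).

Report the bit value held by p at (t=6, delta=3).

t=0 Δ0: q=1 clk=0 r=1 p=0
  Δ1: clk:0→1
  Δ2: r:1→0, p:0→1
  Δ3: q:1→0
  (3Δ to stable)
t=1 Δ0: q=0 clk=1 r=0 p=1
  Δ1: clk:1→0
  (1Δ to stable)
t=2 Δ0: q=0 clk=0 r=0 p=1
  Δ1: clk:0→1
  Δ2: r:0→1
  Δ3: q:0→1
  (3Δ to stable)
t=3 Δ0: q=1 clk=1 r=1 p=1
  Δ1: clk:1→0
  (1Δ to stable)
t=4 Δ0: q=1 clk=0 r=1 p=1
  Δ1: clk:0→1
  Δ2: r:1→0
  Δ3: q:1→0
  (3Δ to stable)
t=5 Δ0: q=0 clk=1 r=0 p=1
  Δ1: clk:1→0
  (1Δ to stable)
t=6 Δ0: q=0 clk=0 r=0 p=1
  Δ1: clk:0→1
  Δ2: r:0→1
  Δ3: q:0→1
  (3Δ to stable)
t=7 Δ0: q=1 clk=1 r=1 p=1
  Δ1: clk:1→0
  (1Δ to stable)
t=8 Δ0: q=1 clk=0 r=1 p=1
  Δ1: clk:0→1
  Δ2: r:1→0
  Δ3: q:1→0
  (3Δ to stable)

1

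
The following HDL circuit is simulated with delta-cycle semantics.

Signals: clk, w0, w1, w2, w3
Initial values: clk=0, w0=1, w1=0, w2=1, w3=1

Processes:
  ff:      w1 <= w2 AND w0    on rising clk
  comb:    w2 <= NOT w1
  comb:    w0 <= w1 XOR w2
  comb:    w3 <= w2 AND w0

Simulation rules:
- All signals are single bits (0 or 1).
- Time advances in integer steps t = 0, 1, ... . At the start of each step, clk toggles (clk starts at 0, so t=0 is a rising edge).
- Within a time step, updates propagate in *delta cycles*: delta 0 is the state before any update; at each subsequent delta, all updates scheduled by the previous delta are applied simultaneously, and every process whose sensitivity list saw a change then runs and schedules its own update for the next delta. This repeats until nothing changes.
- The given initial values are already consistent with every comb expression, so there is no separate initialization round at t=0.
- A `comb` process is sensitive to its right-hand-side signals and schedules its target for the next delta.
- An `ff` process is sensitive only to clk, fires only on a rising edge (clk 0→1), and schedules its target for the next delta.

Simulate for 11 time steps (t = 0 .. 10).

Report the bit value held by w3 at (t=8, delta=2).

[bits: w2,w0,clk,w1,w3]
t=0: Δ0=11001 Δ1=11101 Δ2=11111 Δ3=00111 Δ4=01110 | 4Δ
t=1: Δ0=01110 Δ1=01010 | 1Δ
t=2: Δ0=01010 Δ1=01110 Δ2=01100 Δ3=10100 Δ4=11100 Δ5=11101 | 5Δ
t=3: Δ0=11101 Δ1=11001 | 1Δ
t=4: Δ0=11001 Δ1=11101 Δ2=11111 Δ3=00111 Δ4=01110 | 4Δ
t=5: Δ0=01110 Δ1=01010 | 1Δ
t=6: Δ0=01010 Δ1=01110 Δ2=01100 Δ3=10100 Δ4=11100 Δ5=11101 | 5Δ
t=7: Δ0=11101 Δ1=11001 | 1Δ
t=8: Δ0=11001 Δ1=11101 Δ2=11111 Δ3=00111 Δ4=01110 | 4Δ
t=9: Δ0=01110 Δ1=01010 | 1Δ
t=10: Δ0=01010 Δ1=01110 Δ2=01100 Δ3=10100 Δ4=11100 Δ5=11101 | 5Δ

1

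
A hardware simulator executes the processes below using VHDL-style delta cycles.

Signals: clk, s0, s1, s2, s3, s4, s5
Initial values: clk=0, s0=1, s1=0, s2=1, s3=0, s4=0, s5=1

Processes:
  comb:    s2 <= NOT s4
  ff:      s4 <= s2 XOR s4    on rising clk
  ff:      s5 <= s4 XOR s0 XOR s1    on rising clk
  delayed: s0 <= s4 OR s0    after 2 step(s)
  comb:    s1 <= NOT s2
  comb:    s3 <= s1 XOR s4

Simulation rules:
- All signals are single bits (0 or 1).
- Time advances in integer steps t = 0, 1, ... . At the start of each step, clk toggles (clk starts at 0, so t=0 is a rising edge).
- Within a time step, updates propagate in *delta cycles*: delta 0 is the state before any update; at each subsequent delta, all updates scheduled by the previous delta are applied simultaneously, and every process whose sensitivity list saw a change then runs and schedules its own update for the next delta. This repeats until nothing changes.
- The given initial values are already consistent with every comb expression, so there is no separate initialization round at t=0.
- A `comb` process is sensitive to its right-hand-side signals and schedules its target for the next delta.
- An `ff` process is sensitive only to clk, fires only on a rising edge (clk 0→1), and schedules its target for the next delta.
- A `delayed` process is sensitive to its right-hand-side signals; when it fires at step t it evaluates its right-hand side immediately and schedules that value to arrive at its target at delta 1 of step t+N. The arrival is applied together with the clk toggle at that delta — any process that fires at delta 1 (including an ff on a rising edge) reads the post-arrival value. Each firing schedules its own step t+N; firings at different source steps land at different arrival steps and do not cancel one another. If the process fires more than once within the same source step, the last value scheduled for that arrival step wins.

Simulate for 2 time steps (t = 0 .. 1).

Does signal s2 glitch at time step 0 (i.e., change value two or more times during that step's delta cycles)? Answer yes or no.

[bits: clk,s1,s2,s0,s4,s3,s5]
t=0: Δ0=0011001 Δ1=1011001 Δ2=1011101 Δ3=1001111 Δ4=1101111 Δ5=1101101 | 5Δ
t=1: Δ0=1101101 Δ1=0101101 | 1Δ

no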